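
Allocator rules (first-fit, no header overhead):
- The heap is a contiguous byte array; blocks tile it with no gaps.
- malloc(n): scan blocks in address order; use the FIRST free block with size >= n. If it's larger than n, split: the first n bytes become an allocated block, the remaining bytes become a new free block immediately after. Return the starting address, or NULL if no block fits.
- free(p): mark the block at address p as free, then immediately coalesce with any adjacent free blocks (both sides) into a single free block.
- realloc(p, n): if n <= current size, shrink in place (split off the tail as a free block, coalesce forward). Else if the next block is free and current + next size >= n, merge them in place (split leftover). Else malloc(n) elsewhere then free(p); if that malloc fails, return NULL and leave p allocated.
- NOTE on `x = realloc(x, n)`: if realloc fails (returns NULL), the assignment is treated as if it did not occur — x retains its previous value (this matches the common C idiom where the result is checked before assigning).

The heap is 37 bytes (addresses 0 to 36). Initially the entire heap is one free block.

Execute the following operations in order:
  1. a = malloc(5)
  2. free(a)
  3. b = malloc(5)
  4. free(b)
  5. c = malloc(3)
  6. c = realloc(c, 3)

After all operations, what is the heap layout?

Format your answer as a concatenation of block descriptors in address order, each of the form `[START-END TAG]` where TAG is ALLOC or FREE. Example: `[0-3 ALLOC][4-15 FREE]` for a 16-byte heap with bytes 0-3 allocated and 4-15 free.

Answer: [0-2 ALLOC][3-36 FREE]

Derivation:
Op 1: a = malloc(5) -> a = 0; heap: [0-4 ALLOC][5-36 FREE]
Op 2: free(a) -> (freed a); heap: [0-36 FREE]
Op 3: b = malloc(5) -> b = 0; heap: [0-4 ALLOC][5-36 FREE]
Op 4: free(b) -> (freed b); heap: [0-36 FREE]
Op 5: c = malloc(3) -> c = 0; heap: [0-2 ALLOC][3-36 FREE]
Op 6: c = realloc(c, 3) -> c = 0; heap: [0-2 ALLOC][3-36 FREE]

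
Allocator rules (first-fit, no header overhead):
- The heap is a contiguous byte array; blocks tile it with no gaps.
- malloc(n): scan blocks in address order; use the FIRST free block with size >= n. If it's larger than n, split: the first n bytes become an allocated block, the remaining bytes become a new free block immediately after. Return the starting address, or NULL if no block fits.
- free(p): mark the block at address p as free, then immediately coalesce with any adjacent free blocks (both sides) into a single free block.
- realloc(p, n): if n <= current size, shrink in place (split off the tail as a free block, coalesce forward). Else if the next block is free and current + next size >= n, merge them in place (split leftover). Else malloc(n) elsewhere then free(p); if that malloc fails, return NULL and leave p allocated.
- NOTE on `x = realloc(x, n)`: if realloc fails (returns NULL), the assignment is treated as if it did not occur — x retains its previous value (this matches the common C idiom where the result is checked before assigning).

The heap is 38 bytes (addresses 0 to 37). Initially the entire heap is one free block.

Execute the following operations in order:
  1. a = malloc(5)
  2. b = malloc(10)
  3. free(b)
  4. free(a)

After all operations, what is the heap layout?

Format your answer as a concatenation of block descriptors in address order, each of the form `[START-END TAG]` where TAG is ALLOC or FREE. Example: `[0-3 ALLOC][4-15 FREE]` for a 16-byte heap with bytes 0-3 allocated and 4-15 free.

Op 1: a = malloc(5) -> a = 0; heap: [0-4 ALLOC][5-37 FREE]
Op 2: b = malloc(10) -> b = 5; heap: [0-4 ALLOC][5-14 ALLOC][15-37 FREE]
Op 3: free(b) -> (freed b); heap: [0-4 ALLOC][5-37 FREE]
Op 4: free(a) -> (freed a); heap: [0-37 FREE]

Answer: [0-37 FREE]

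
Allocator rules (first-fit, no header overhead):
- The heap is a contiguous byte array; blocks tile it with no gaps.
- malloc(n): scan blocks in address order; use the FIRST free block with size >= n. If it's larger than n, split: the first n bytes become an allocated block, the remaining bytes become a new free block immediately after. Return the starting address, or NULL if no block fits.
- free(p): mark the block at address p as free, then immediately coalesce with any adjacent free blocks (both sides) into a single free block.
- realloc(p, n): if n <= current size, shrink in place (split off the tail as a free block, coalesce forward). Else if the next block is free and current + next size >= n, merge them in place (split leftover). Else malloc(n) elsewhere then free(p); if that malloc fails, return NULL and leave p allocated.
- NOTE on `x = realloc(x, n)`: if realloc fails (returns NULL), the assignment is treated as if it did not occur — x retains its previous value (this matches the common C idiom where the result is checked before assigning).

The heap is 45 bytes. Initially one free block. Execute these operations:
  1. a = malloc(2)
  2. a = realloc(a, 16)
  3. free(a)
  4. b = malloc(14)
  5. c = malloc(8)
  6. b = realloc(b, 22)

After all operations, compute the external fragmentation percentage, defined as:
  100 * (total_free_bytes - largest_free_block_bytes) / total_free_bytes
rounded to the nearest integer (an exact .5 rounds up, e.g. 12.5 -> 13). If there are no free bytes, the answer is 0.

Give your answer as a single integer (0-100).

Answer: 7

Derivation:
Op 1: a = malloc(2) -> a = 0; heap: [0-1 ALLOC][2-44 FREE]
Op 2: a = realloc(a, 16) -> a = 0; heap: [0-15 ALLOC][16-44 FREE]
Op 3: free(a) -> (freed a); heap: [0-44 FREE]
Op 4: b = malloc(14) -> b = 0; heap: [0-13 ALLOC][14-44 FREE]
Op 5: c = malloc(8) -> c = 14; heap: [0-13 ALLOC][14-21 ALLOC][22-44 FREE]
Op 6: b = realloc(b, 22) -> b = 22; heap: [0-13 FREE][14-21 ALLOC][22-43 ALLOC][44-44 FREE]
Free blocks: [14 1] total_free=15 largest=14 -> 100*(15-14)/15 = 100/15 ≈ 6.667 -> rounds to 7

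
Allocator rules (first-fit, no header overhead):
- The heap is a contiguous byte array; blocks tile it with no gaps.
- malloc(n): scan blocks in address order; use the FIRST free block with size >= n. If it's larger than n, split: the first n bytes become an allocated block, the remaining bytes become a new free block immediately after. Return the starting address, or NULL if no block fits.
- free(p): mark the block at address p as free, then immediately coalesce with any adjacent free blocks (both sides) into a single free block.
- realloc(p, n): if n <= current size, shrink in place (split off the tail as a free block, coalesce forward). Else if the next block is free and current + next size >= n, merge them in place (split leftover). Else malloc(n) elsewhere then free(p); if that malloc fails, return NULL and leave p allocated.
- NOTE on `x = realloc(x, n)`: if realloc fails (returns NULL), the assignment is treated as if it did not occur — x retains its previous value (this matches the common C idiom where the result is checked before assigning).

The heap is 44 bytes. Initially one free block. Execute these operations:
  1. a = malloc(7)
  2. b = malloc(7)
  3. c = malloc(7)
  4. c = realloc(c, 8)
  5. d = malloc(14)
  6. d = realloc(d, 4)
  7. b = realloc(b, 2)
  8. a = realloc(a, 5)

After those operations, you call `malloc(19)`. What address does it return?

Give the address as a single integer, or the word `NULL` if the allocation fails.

Op 1: a = malloc(7) -> a = 0; heap: [0-6 ALLOC][7-43 FREE]
Op 2: b = malloc(7) -> b = 7; heap: [0-6 ALLOC][7-13 ALLOC][14-43 FREE]
Op 3: c = malloc(7) -> c = 14; heap: [0-6 ALLOC][7-13 ALLOC][14-20 ALLOC][21-43 FREE]
Op 4: c = realloc(c, 8) -> c = 14; heap: [0-6 ALLOC][7-13 ALLOC][14-21 ALLOC][22-43 FREE]
Op 5: d = malloc(14) -> d = 22; heap: [0-6 ALLOC][7-13 ALLOC][14-21 ALLOC][22-35 ALLOC][36-43 FREE]
Op 6: d = realloc(d, 4) -> d = 22; heap: [0-6 ALLOC][7-13 ALLOC][14-21 ALLOC][22-25 ALLOC][26-43 FREE]
Op 7: b = realloc(b, 2) -> b = 7; heap: [0-6 ALLOC][7-8 ALLOC][9-13 FREE][14-21 ALLOC][22-25 ALLOC][26-43 FREE]
Op 8: a = realloc(a, 5) -> a = 0; heap: [0-4 ALLOC][5-6 FREE][7-8 ALLOC][9-13 FREE][14-21 ALLOC][22-25 ALLOC][26-43 FREE]
malloc(19): first-fit scan over [0-4 ALLOC][5-6 FREE][7-8 ALLOC][9-13 FREE][14-21 ALLOC][22-25 ALLOC][26-43 FREE] -> NULL

Answer: NULL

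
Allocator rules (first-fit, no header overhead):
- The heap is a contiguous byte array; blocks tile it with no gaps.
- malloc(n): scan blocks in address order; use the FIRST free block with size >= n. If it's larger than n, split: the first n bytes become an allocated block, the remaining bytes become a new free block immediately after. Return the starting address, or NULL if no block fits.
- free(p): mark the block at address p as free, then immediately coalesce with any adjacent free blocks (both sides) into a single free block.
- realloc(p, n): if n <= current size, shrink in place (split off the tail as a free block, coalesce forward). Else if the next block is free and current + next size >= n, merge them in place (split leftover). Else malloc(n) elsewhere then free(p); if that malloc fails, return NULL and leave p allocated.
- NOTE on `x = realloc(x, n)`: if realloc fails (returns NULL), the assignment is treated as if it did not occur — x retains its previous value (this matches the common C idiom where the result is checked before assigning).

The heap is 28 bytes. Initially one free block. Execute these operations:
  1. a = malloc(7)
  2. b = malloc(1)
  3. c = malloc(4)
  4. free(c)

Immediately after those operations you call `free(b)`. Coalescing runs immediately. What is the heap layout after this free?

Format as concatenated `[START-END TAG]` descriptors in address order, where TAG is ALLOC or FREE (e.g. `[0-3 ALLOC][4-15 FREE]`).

Op 1: a = malloc(7) -> a = 0; heap: [0-6 ALLOC][7-27 FREE]
Op 2: b = malloc(1) -> b = 7; heap: [0-6 ALLOC][7-7 ALLOC][8-27 FREE]
Op 3: c = malloc(4) -> c = 8; heap: [0-6 ALLOC][7-7 ALLOC][8-11 ALLOC][12-27 FREE]
Op 4: free(c) -> (freed c); heap: [0-6 ALLOC][7-7 ALLOC][8-27 FREE]
free(b): b = 7 -> block [7-7 ALLOC]; mark free, coalesce with adjacent free neighbors -> [0-6 ALLOC][7-27 FREE]

Answer: [0-6 ALLOC][7-27 FREE]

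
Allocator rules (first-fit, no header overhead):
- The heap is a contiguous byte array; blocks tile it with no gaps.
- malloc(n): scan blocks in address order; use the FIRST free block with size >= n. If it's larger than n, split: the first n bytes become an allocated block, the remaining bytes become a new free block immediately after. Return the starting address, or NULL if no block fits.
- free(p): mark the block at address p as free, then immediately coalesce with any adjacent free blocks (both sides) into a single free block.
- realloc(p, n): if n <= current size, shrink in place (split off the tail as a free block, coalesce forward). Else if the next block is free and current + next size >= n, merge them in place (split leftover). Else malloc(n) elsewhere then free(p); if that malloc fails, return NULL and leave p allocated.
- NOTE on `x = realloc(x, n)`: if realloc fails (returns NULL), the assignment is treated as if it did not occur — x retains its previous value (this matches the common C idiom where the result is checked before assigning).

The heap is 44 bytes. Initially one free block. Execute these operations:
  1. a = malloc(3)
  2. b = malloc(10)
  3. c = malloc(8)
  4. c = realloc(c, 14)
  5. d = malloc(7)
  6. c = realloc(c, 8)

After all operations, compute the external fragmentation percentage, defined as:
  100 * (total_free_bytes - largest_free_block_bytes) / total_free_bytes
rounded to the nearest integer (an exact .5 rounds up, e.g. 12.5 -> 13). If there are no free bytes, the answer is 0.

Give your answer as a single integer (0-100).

Op 1: a = malloc(3) -> a = 0; heap: [0-2 ALLOC][3-43 FREE]
Op 2: b = malloc(10) -> b = 3; heap: [0-2 ALLOC][3-12 ALLOC][13-43 FREE]
Op 3: c = malloc(8) -> c = 13; heap: [0-2 ALLOC][3-12 ALLOC][13-20 ALLOC][21-43 FREE]
Op 4: c = realloc(c, 14) -> c = 13; heap: [0-2 ALLOC][3-12 ALLOC][13-26 ALLOC][27-43 FREE]
Op 5: d = malloc(7) -> d = 27; heap: [0-2 ALLOC][3-12 ALLOC][13-26 ALLOC][27-33 ALLOC][34-43 FREE]
Op 6: c = realloc(c, 8) -> c = 13; heap: [0-2 ALLOC][3-12 ALLOC][13-20 ALLOC][21-26 FREE][27-33 ALLOC][34-43 FREE]
Free blocks: [6 10] total_free=16 largest=10 -> 100*(16-10)/16 = 600/16 = 37.5 -> rounds to 38

Answer: 38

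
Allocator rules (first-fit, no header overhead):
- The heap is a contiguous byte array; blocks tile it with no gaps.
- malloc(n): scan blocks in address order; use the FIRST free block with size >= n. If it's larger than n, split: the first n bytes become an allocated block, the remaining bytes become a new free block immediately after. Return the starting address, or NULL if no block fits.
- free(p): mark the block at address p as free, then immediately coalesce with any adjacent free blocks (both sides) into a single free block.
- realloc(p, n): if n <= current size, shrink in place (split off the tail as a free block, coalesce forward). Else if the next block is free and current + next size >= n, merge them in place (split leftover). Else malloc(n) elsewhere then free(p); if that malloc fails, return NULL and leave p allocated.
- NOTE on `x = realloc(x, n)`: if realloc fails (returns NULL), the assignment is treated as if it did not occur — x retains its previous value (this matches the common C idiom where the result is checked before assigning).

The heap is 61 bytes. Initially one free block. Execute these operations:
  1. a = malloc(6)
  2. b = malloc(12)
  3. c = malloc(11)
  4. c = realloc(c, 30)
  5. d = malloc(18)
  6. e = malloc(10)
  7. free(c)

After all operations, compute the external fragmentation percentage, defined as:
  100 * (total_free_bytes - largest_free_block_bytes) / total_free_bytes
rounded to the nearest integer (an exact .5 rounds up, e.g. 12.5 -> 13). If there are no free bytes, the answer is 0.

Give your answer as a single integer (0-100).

Op 1: a = malloc(6) -> a = 0; heap: [0-5 ALLOC][6-60 FREE]
Op 2: b = malloc(12) -> b = 6; heap: [0-5 ALLOC][6-17 ALLOC][18-60 FREE]
Op 3: c = malloc(11) -> c = 18; heap: [0-5 ALLOC][6-17 ALLOC][18-28 ALLOC][29-60 FREE]
Op 4: c = realloc(c, 30) -> c = 18; heap: [0-5 ALLOC][6-17 ALLOC][18-47 ALLOC][48-60 FREE]
Op 5: d = malloc(18) -> d = NULL; heap: [0-5 ALLOC][6-17 ALLOC][18-47 ALLOC][48-60 FREE]
Op 6: e = malloc(10) -> e = 48; heap: [0-5 ALLOC][6-17 ALLOC][18-47 ALLOC][48-57 ALLOC][58-60 FREE]
Op 7: free(c) -> (freed c); heap: [0-5 ALLOC][6-17 ALLOC][18-47 FREE][48-57 ALLOC][58-60 FREE]
Free blocks: [30 3] total_free=33 largest=30 -> 100*(33-30)/33 = 300/33 ≈ 9.091 -> rounds to 9

Answer: 9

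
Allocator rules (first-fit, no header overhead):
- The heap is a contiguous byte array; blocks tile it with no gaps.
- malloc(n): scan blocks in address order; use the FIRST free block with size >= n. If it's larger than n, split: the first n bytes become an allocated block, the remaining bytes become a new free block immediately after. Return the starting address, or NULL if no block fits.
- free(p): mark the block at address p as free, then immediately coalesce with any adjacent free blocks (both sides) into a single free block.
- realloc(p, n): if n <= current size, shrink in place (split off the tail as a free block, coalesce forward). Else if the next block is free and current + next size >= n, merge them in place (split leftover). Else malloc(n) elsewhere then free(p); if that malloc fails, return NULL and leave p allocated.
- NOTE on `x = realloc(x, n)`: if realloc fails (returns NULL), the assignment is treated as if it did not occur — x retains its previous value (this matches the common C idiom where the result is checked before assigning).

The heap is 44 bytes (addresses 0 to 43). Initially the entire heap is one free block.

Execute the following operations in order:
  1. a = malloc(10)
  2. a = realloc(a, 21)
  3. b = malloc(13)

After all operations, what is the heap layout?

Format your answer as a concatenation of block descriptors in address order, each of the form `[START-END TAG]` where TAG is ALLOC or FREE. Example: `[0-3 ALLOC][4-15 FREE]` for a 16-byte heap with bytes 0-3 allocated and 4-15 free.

Answer: [0-20 ALLOC][21-33 ALLOC][34-43 FREE]

Derivation:
Op 1: a = malloc(10) -> a = 0; heap: [0-9 ALLOC][10-43 FREE]
Op 2: a = realloc(a, 21) -> a = 0; heap: [0-20 ALLOC][21-43 FREE]
Op 3: b = malloc(13) -> b = 21; heap: [0-20 ALLOC][21-33 ALLOC][34-43 FREE]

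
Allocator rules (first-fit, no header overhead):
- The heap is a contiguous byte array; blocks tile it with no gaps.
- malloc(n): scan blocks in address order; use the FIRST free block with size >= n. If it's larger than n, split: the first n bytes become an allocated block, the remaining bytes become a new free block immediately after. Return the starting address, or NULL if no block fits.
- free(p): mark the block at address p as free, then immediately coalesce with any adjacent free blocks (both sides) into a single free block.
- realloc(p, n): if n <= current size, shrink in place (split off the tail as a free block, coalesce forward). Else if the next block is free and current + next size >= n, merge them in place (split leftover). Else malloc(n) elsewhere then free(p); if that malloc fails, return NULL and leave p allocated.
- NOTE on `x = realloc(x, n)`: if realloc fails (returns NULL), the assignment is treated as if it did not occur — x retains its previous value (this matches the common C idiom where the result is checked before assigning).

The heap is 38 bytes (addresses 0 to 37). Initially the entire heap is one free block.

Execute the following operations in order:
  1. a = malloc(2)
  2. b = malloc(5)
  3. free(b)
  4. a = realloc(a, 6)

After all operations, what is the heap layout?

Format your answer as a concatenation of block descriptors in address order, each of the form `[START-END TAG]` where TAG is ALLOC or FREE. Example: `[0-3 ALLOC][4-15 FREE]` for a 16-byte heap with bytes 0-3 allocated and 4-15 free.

Op 1: a = malloc(2) -> a = 0; heap: [0-1 ALLOC][2-37 FREE]
Op 2: b = malloc(5) -> b = 2; heap: [0-1 ALLOC][2-6 ALLOC][7-37 FREE]
Op 3: free(b) -> (freed b); heap: [0-1 ALLOC][2-37 FREE]
Op 4: a = realloc(a, 6) -> a = 0; heap: [0-5 ALLOC][6-37 FREE]

Answer: [0-5 ALLOC][6-37 FREE]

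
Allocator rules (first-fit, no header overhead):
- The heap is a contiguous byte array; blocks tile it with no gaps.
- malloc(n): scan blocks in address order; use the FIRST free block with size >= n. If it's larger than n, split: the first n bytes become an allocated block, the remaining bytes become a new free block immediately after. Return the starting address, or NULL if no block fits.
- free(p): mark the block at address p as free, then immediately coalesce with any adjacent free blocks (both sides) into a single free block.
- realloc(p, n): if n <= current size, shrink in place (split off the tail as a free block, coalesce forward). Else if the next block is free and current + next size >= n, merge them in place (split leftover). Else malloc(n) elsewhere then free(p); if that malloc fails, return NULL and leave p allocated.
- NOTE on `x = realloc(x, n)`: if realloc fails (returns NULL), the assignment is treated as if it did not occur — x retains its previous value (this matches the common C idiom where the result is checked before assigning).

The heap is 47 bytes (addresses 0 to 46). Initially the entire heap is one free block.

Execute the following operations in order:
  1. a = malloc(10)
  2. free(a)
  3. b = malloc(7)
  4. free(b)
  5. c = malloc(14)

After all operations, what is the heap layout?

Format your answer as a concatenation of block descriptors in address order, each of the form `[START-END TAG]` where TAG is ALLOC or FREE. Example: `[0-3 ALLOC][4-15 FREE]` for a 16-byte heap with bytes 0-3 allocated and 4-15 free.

Op 1: a = malloc(10) -> a = 0; heap: [0-9 ALLOC][10-46 FREE]
Op 2: free(a) -> (freed a); heap: [0-46 FREE]
Op 3: b = malloc(7) -> b = 0; heap: [0-6 ALLOC][7-46 FREE]
Op 4: free(b) -> (freed b); heap: [0-46 FREE]
Op 5: c = malloc(14) -> c = 0; heap: [0-13 ALLOC][14-46 FREE]

Answer: [0-13 ALLOC][14-46 FREE]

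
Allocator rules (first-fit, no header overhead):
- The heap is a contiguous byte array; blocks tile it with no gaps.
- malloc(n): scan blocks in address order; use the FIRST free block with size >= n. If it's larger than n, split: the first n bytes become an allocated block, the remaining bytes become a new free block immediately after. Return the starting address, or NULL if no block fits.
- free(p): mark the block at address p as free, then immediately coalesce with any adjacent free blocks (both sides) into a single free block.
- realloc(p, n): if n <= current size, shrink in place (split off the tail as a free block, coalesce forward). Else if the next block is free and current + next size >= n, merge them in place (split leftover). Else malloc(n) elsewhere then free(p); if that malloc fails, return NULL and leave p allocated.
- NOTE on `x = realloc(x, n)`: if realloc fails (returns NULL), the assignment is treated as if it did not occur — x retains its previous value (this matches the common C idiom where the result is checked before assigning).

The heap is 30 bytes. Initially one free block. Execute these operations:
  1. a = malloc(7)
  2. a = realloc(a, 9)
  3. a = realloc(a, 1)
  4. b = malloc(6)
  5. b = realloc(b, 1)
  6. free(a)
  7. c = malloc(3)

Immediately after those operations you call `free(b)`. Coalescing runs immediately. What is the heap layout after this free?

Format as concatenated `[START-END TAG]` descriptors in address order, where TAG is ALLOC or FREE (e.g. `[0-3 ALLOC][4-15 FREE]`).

Op 1: a = malloc(7) -> a = 0; heap: [0-6 ALLOC][7-29 FREE]
Op 2: a = realloc(a, 9) -> a = 0; heap: [0-8 ALLOC][9-29 FREE]
Op 3: a = realloc(a, 1) -> a = 0; heap: [0-0 ALLOC][1-29 FREE]
Op 4: b = malloc(6) -> b = 1; heap: [0-0 ALLOC][1-6 ALLOC][7-29 FREE]
Op 5: b = realloc(b, 1) -> b = 1; heap: [0-0 ALLOC][1-1 ALLOC][2-29 FREE]
Op 6: free(a) -> (freed a); heap: [0-0 FREE][1-1 ALLOC][2-29 FREE]
Op 7: c = malloc(3) -> c = 2; heap: [0-0 FREE][1-1 ALLOC][2-4 ALLOC][5-29 FREE]
free(b): b = 1 -> block [1-1 ALLOC]; mark free, coalesce with adjacent free neighbors -> [0-1 FREE][2-4 ALLOC][5-29 FREE]

Answer: [0-1 FREE][2-4 ALLOC][5-29 FREE]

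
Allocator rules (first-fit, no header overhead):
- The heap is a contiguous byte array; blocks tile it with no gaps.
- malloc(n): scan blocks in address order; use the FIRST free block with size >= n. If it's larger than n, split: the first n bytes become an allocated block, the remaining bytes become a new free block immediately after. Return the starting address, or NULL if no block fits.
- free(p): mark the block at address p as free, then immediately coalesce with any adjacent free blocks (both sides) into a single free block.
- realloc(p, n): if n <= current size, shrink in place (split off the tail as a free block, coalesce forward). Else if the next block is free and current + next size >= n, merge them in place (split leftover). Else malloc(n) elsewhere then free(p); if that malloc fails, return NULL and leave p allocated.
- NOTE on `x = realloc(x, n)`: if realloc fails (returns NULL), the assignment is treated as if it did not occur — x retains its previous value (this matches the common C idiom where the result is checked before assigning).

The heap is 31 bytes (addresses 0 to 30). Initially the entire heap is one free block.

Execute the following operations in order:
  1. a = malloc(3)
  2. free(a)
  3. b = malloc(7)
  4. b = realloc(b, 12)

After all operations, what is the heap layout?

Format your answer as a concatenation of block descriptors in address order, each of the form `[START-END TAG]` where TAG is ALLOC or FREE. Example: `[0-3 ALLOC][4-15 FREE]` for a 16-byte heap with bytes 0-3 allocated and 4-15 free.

Op 1: a = malloc(3) -> a = 0; heap: [0-2 ALLOC][3-30 FREE]
Op 2: free(a) -> (freed a); heap: [0-30 FREE]
Op 3: b = malloc(7) -> b = 0; heap: [0-6 ALLOC][7-30 FREE]
Op 4: b = realloc(b, 12) -> b = 0; heap: [0-11 ALLOC][12-30 FREE]

Answer: [0-11 ALLOC][12-30 FREE]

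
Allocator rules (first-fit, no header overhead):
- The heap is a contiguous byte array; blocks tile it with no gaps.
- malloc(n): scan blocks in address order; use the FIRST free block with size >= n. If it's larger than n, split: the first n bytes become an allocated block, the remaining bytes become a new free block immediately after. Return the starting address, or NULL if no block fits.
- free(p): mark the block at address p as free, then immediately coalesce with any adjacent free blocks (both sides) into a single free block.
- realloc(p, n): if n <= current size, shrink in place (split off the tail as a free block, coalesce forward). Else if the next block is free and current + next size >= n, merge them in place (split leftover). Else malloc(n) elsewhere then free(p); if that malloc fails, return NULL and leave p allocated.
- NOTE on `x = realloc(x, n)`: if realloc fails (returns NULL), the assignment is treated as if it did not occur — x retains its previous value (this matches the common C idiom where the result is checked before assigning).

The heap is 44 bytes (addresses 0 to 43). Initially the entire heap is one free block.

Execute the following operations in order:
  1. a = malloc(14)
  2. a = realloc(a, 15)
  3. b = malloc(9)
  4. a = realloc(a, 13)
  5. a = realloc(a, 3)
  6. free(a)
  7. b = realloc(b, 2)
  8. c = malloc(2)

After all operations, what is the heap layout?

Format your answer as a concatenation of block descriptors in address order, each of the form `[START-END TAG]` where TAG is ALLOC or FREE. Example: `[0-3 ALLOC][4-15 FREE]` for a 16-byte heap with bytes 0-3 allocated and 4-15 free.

Answer: [0-1 ALLOC][2-14 FREE][15-16 ALLOC][17-43 FREE]

Derivation:
Op 1: a = malloc(14) -> a = 0; heap: [0-13 ALLOC][14-43 FREE]
Op 2: a = realloc(a, 15) -> a = 0; heap: [0-14 ALLOC][15-43 FREE]
Op 3: b = malloc(9) -> b = 15; heap: [0-14 ALLOC][15-23 ALLOC][24-43 FREE]
Op 4: a = realloc(a, 13) -> a = 0; heap: [0-12 ALLOC][13-14 FREE][15-23 ALLOC][24-43 FREE]
Op 5: a = realloc(a, 3) -> a = 0; heap: [0-2 ALLOC][3-14 FREE][15-23 ALLOC][24-43 FREE]
Op 6: free(a) -> (freed a); heap: [0-14 FREE][15-23 ALLOC][24-43 FREE]
Op 7: b = realloc(b, 2) -> b = 15; heap: [0-14 FREE][15-16 ALLOC][17-43 FREE]
Op 8: c = malloc(2) -> c = 0; heap: [0-1 ALLOC][2-14 FREE][15-16 ALLOC][17-43 FREE]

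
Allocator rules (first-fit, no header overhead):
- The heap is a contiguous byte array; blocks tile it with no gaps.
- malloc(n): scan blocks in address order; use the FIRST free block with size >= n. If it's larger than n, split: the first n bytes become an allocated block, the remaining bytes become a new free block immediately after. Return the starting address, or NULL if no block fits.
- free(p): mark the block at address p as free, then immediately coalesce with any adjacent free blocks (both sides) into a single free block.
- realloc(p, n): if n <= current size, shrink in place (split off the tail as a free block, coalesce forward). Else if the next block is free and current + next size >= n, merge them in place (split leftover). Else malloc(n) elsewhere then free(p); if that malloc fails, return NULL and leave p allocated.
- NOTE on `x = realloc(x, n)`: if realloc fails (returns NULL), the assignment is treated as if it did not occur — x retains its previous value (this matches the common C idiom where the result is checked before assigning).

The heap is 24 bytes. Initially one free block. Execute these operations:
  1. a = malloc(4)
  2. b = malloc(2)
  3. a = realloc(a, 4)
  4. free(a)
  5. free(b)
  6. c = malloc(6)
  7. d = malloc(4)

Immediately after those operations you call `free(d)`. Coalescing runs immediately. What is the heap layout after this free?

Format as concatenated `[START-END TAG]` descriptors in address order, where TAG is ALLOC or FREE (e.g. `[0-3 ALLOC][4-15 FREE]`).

Op 1: a = malloc(4) -> a = 0; heap: [0-3 ALLOC][4-23 FREE]
Op 2: b = malloc(2) -> b = 4; heap: [0-3 ALLOC][4-5 ALLOC][6-23 FREE]
Op 3: a = realloc(a, 4) -> a = 0; heap: [0-3 ALLOC][4-5 ALLOC][6-23 FREE]
Op 4: free(a) -> (freed a); heap: [0-3 FREE][4-5 ALLOC][6-23 FREE]
Op 5: free(b) -> (freed b); heap: [0-23 FREE]
Op 6: c = malloc(6) -> c = 0; heap: [0-5 ALLOC][6-23 FREE]
Op 7: d = malloc(4) -> d = 6; heap: [0-5 ALLOC][6-9 ALLOC][10-23 FREE]
free(d): d = 6 -> block [6-9 ALLOC]; mark free, coalesce with adjacent free neighbors -> [0-5 ALLOC][6-23 FREE]

Answer: [0-5 ALLOC][6-23 FREE]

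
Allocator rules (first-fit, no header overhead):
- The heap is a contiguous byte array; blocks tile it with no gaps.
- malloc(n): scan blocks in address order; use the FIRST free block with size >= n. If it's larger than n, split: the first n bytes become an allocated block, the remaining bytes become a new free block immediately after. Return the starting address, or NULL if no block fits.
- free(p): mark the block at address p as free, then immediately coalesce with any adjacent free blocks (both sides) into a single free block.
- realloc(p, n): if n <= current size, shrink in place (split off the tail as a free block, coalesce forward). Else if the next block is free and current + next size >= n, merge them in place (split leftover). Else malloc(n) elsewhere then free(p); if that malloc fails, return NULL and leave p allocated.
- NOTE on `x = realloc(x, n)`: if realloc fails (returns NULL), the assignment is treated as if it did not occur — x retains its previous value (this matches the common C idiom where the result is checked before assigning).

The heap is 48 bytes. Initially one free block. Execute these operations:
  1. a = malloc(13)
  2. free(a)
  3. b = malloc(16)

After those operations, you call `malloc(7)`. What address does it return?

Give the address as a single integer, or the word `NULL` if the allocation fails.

Op 1: a = malloc(13) -> a = 0; heap: [0-12 ALLOC][13-47 FREE]
Op 2: free(a) -> (freed a); heap: [0-47 FREE]
Op 3: b = malloc(16) -> b = 0; heap: [0-15 ALLOC][16-47 FREE]
malloc(7): first-fit scan over [0-15 ALLOC][16-47 FREE] -> 16

Answer: 16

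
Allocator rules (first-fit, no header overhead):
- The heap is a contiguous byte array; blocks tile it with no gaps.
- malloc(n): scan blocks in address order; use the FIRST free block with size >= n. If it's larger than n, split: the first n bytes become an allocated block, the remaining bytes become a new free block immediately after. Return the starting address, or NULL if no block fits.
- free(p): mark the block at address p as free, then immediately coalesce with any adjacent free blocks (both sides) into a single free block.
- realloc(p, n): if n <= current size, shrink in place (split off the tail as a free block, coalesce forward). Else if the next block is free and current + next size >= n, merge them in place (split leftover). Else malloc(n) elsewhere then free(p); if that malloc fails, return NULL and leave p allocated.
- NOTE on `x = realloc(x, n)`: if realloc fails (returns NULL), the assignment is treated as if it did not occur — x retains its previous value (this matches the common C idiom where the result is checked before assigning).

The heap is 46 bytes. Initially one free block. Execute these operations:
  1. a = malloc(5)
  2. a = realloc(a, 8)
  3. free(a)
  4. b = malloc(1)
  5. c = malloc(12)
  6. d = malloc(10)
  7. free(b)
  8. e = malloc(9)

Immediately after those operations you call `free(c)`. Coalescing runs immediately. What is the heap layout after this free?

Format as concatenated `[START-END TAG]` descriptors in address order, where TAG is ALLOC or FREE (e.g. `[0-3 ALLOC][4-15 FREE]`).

Op 1: a = malloc(5) -> a = 0; heap: [0-4 ALLOC][5-45 FREE]
Op 2: a = realloc(a, 8) -> a = 0; heap: [0-7 ALLOC][8-45 FREE]
Op 3: free(a) -> (freed a); heap: [0-45 FREE]
Op 4: b = malloc(1) -> b = 0; heap: [0-0 ALLOC][1-45 FREE]
Op 5: c = malloc(12) -> c = 1; heap: [0-0 ALLOC][1-12 ALLOC][13-45 FREE]
Op 6: d = malloc(10) -> d = 13; heap: [0-0 ALLOC][1-12 ALLOC][13-22 ALLOC][23-45 FREE]
Op 7: free(b) -> (freed b); heap: [0-0 FREE][1-12 ALLOC][13-22 ALLOC][23-45 FREE]
Op 8: e = malloc(9) -> e = 23; heap: [0-0 FREE][1-12 ALLOC][13-22 ALLOC][23-31 ALLOC][32-45 FREE]
free(c): c = 1 -> block [1-12 ALLOC]; mark free, coalesce with adjacent free neighbors -> [0-12 FREE][13-22 ALLOC][23-31 ALLOC][32-45 FREE]

Answer: [0-12 FREE][13-22 ALLOC][23-31 ALLOC][32-45 FREE]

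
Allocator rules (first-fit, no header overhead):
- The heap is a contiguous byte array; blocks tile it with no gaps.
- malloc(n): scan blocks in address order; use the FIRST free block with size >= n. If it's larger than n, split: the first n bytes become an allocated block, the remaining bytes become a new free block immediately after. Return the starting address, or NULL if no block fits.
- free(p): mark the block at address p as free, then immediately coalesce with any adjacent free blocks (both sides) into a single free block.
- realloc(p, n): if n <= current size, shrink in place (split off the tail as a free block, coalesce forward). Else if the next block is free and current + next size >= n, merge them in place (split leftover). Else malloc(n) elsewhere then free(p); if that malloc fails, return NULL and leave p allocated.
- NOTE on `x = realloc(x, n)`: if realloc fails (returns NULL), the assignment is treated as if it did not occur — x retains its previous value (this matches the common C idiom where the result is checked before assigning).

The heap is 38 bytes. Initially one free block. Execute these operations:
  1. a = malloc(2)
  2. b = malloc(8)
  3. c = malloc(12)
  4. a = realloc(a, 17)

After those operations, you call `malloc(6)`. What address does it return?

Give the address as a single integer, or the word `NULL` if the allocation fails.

Answer: 22

Derivation:
Op 1: a = malloc(2) -> a = 0; heap: [0-1 ALLOC][2-37 FREE]
Op 2: b = malloc(8) -> b = 2; heap: [0-1 ALLOC][2-9 ALLOC][10-37 FREE]
Op 3: c = malloc(12) -> c = 10; heap: [0-1 ALLOC][2-9 ALLOC][10-21 ALLOC][22-37 FREE]
Op 4: a = realloc(a, 17) -> NULL (a unchanged); heap: [0-1 ALLOC][2-9 ALLOC][10-21 ALLOC][22-37 FREE]
malloc(6): first-fit scan over [0-1 ALLOC][2-9 ALLOC][10-21 ALLOC][22-37 FREE] -> 22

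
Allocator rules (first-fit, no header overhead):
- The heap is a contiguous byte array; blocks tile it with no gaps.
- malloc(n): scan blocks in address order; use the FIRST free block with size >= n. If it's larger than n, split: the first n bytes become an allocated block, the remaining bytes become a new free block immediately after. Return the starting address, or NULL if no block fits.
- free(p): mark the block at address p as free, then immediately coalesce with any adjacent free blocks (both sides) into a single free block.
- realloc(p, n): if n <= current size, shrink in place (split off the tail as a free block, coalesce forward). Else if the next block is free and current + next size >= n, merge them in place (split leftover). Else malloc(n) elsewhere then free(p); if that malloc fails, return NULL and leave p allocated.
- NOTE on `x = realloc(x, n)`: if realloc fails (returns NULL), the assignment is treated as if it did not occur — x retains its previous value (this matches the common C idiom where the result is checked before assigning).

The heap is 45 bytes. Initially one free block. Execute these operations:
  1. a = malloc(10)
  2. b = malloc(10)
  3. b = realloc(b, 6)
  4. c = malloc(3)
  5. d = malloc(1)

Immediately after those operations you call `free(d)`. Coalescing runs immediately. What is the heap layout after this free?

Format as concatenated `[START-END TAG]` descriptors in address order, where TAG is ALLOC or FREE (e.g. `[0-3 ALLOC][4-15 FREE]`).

Answer: [0-9 ALLOC][10-15 ALLOC][16-18 ALLOC][19-44 FREE]

Derivation:
Op 1: a = malloc(10) -> a = 0; heap: [0-9 ALLOC][10-44 FREE]
Op 2: b = malloc(10) -> b = 10; heap: [0-9 ALLOC][10-19 ALLOC][20-44 FREE]
Op 3: b = realloc(b, 6) -> b = 10; heap: [0-9 ALLOC][10-15 ALLOC][16-44 FREE]
Op 4: c = malloc(3) -> c = 16; heap: [0-9 ALLOC][10-15 ALLOC][16-18 ALLOC][19-44 FREE]
Op 5: d = malloc(1) -> d = 19; heap: [0-9 ALLOC][10-15 ALLOC][16-18 ALLOC][19-19 ALLOC][20-44 FREE]
free(d): d = 19 -> block [19-19 ALLOC]; mark free, coalesce with adjacent free neighbors -> [0-9 ALLOC][10-15 ALLOC][16-18 ALLOC][19-44 FREE]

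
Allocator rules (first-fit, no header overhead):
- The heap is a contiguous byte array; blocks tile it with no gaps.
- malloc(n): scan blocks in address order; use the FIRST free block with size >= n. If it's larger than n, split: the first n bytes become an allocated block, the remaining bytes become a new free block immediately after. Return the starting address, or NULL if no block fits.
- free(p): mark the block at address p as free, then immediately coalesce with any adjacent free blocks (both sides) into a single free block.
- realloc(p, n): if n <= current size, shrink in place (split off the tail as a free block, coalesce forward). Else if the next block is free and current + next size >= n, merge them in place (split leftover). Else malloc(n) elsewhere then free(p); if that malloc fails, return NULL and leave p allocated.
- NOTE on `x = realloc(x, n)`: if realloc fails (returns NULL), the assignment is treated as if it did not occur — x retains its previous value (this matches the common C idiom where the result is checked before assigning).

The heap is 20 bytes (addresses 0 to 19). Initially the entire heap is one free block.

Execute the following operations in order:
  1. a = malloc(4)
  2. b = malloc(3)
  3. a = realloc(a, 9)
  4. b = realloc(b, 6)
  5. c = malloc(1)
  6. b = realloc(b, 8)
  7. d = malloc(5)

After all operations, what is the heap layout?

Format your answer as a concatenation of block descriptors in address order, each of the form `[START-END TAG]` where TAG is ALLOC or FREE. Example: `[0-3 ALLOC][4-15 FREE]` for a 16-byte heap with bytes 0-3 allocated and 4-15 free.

Answer: [0-0 ALLOC][1-3 FREE][4-6 ALLOC][7-15 ALLOC][16-19 FREE]

Derivation:
Op 1: a = malloc(4) -> a = 0; heap: [0-3 ALLOC][4-19 FREE]
Op 2: b = malloc(3) -> b = 4; heap: [0-3 ALLOC][4-6 ALLOC][7-19 FREE]
Op 3: a = realloc(a, 9) -> a = 7; heap: [0-3 FREE][4-6 ALLOC][7-15 ALLOC][16-19 FREE]
Op 4: b = realloc(b, 6) -> NULL (b unchanged); heap: [0-3 FREE][4-6 ALLOC][7-15 ALLOC][16-19 FREE]
Op 5: c = malloc(1) -> c = 0; heap: [0-0 ALLOC][1-3 FREE][4-6 ALLOC][7-15 ALLOC][16-19 FREE]
Op 6: b = realloc(b, 8) -> NULL (b unchanged); heap: [0-0 ALLOC][1-3 FREE][4-6 ALLOC][7-15 ALLOC][16-19 FREE]
Op 7: d = malloc(5) -> d = NULL; heap: [0-0 ALLOC][1-3 FREE][4-6 ALLOC][7-15 ALLOC][16-19 FREE]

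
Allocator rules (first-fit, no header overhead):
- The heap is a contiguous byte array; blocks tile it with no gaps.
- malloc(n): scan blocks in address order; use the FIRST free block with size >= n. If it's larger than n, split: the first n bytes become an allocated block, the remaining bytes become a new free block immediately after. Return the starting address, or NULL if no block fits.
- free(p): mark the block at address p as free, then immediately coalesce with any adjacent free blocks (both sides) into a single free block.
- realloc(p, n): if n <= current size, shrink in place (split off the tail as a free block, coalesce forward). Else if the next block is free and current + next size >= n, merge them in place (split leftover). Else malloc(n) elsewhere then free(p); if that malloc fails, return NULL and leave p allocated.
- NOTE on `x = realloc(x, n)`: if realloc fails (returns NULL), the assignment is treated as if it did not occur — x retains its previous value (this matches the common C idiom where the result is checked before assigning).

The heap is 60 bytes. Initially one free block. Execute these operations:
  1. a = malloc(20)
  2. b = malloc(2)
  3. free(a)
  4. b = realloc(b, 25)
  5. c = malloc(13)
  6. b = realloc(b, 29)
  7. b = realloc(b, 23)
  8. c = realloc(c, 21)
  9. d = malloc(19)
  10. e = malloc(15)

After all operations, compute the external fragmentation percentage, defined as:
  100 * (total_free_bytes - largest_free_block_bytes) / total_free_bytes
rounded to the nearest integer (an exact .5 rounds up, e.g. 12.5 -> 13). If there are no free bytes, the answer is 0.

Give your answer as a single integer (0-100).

Answer: 22

Derivation:
Op 1: a = malloc(20) -> a = 0; heap: [0-19 ALLOC][20-59 FREE]
Op 2: b = malloc(2) -> b = 20; heap: [0-19 ALLOC][20-21 ALLOC][22-59 FREE]
Op 3: free(a) -> (freed a); heap: [0-19 FREE][20-21 ALLOC][22-59 FREE]
Op 4: b = realloc(b, 25) -> b = 20; heap: [0-19 FREE][20-44 ALLOC][45-59 FREE]
Op 5: c = malloc(13) -> c = 0; heap: [0-12 ALLOC][13-19 FREE][20-44 ALLOC][45-59 FREE]
Op 6: b = realloc(b, 29) -> b = 20; heap: [0-12 ALLOC][13-19 FREE][20-48 ALLOC][49-59 FREE]
Op 7: b = realloc(b, 23) -> b = 20; heap: [0-12 ALLOC][13-19 FREE][20-42 ALLOC][43-59 FREE]
Op 8: c = realloc(c, 21) -> NULL (c unchanged); heap: [0-12 ALLOC][13-19 FREE][20-42 ALLOC][43-59 FREE]
Op 9: d = malloc(19) -> d = NULL; heap: [0-12 ALLOC][13-19 FREE][20-42 ALLOC][43-59 FREE]
Op 10: e = malloc(15) -> e = 43; heap: [0-12 ALLOC][13-19 FREE][20-42 ALLOC][43-57 ALLOC][58-59 FREE]
Free blocks: [7 2] total_free=9 largest=7 -> 100*(9-7)/9 = 200/9 ≈ 22.222 -> rounds to 22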